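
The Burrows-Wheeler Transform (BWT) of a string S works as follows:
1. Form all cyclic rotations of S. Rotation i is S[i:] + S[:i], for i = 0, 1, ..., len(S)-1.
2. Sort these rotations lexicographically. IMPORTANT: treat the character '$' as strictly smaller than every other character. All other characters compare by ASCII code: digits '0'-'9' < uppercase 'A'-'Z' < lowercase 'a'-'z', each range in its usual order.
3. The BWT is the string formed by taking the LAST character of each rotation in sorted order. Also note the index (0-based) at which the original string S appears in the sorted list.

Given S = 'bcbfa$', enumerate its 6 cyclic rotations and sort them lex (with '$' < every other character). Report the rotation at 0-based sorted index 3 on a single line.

All 6 rotations (rotation i = S[i:]+S[:i]):
  rot[0] = bcbfa$
  rot[1] = cbfa$b
  rot[2] = bfa$bc
  rot[3] = fa$bcb
  rot[4] = a$bcbf
  rot[5] = $bcbfa
Sorted (with $ < everything):
  sorted[0] = $bcbfa
  sorted[1] = a$bcbf
  sorted[2] = bcbfa$
  sorted[3] = bfa$bc
  sorted[4] = cbfa$b
  sorted[5] = fa$bcb
sorted[3] = bfa$bc

Answer: bfa$bc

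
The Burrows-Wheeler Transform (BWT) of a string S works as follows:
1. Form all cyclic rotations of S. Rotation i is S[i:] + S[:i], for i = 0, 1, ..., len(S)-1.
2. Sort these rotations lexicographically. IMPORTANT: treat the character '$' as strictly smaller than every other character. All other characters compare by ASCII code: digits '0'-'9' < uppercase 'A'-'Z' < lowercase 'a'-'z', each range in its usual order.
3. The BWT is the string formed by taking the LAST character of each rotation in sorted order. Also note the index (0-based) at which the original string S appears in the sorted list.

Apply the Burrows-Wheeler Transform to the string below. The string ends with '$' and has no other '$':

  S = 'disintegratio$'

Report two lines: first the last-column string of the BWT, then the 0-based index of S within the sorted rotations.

All 14 rotations (rotation i = S[i:]+S[:i]):
  rot[0] = disintegratio$
  rot[1] = isintegratio$d
  rot[2] = sintegratio$di
  rot[3] = integratio$dis
  rot[4] = ntegratio$disi
  rot[5] = tegratio$disin
  rot[6] = egratio$disint
  rot[7] = gratio$disinte
  rot[8] = ratio$disinteg
  rot[9] = atio$disintegr
  rot[10] = tio$disintegra
  rot[11] = io$disintegrat
  rot[12] = o$disintegrati
  rot[13] = $disintegratio
Sorted (with $ < everything):
  sorted[0] = $disintegratio  (last char: 'o')
  sorted[1] = atio$disintegr  (last char: 'r')
  sorted[2] = disintegratio$  (last char: '$')
  sorted[3] = egratio$disint  (last char: 't')
  sorted[4] = gratio$disinte  (last char: 'e')
  sorted[5] = integratio$dis  (last char: 's')
  sorted[6] = io$disintegrat  (last char: 't')
  sorted[7] = isintegratio$d  (last char: 'd')
  sorted[8] = ntegratio$disi  (last char: 'i')
  sorted[9] = o$disintegrati  (last char: 'i')
  sorted[10] = ratio$disinteg  (last char: 'g')
  sorted[11] = sintegratio$di  (last char: 'i')
  sorted[12] = tegratio$disin  (last char: 'n')
  sorted[13] = tio$disintegra  (last char: 'a')
Last column: or$testdiigina
Original string S is at sorted index 2

Answer: or$testdiigina
2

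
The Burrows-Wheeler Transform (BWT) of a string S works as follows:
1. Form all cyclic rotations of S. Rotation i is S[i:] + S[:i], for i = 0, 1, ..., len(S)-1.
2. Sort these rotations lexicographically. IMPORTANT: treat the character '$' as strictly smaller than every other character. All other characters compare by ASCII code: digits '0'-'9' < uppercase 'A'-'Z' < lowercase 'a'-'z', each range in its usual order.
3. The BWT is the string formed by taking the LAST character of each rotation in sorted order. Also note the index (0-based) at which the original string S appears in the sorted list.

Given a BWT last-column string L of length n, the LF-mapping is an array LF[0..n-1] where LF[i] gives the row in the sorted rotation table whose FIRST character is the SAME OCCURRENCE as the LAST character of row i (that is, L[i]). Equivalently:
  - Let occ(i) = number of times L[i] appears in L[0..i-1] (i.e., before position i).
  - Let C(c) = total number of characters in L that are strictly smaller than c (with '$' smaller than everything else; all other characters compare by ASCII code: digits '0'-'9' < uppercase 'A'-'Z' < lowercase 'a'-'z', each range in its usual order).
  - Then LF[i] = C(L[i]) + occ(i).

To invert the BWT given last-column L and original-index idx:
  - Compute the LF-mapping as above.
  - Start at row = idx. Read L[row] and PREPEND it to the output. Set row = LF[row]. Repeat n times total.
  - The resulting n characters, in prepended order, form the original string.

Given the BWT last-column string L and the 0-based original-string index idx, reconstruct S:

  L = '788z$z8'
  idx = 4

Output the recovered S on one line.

Answer: 8zz887$

Derivation:
LF mapping: 1 2 3 5 0 6 4
Walk LF starting at row 4, prepending L[row]:
  step 1: row=4, L[4]='$', prepend. Next row=LF[4]=0
  step 2: row=0, L[0]='7', prepend. Next row=LF[0]=1
  step 3: row=1, L[1]='8', prepend. Next row=LF[1]=2
  step 4: row=2, L[2]='8', prepend. Next row=LF[2]=3
  step 5: row=3, L[3]='z', prepend. Next row=LF[3]=5
  step 6: row=5, L[5]='z', prepend. Next row=LF[5]=6
  step 7: row=6, L[6]='8', prepend. Next row=LF[6]=4
Reversed output: 8zz887$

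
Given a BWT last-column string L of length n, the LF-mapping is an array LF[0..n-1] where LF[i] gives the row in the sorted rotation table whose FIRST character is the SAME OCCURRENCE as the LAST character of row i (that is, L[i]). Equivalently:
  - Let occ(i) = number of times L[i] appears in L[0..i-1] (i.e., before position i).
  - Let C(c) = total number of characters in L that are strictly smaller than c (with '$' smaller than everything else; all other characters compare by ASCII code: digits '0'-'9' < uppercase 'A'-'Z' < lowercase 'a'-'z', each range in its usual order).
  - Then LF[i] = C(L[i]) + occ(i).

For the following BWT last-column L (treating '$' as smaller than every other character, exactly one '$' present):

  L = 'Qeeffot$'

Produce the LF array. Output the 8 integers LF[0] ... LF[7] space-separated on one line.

Char counts: '$':1, 'Q':1, 'e':2, 'f':2, 'o':1, 't':1
C (first-col start): C('$')=0, C('Q')=1, C('e')=2, C('f')=4, C('o')=6, C('t')=7
L[0]='Q': occ=0, LF[0]=C('Q')+0=1+0=1
L[1]='e': occ=0, LF[1]=C('e')+0=2+0=2
L[2]='e': occ=1, LF[2]=C('e')+1=2+1=3
L[3]='f': occ=0, LF[3]=C('f')+0=4+0=4
L[4]='f': occ=1, LF[4]=C('f')+1=4+1=5
L[5]='o': occ=0, LF[5]=C('o')+0=6+0=6
L[6]='t': occ=0, LF[6]=C('t')+0=7+0=7
L[7]='$': occ=0, LF[7]=C('$')+0=0+0=0

Answer: 1 2 3 4 5 6 7 0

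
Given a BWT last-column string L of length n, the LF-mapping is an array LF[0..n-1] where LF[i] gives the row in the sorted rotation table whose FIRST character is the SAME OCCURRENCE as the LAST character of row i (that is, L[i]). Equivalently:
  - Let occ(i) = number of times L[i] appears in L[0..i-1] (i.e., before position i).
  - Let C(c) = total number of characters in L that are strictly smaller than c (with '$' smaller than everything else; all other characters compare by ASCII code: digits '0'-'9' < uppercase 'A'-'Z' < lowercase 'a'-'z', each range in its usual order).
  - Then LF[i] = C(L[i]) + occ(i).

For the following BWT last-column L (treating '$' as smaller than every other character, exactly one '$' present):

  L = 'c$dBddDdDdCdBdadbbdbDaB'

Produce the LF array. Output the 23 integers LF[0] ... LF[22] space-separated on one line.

Char counts: '$':1, 'B':3, 'C':1, 'D':3, 'a':2, 'b':3, 'c':1, 'd':9
C (first-col start): C('$')=0, C('B')=1, C('C')=4, C('D')=5, C('a')=8, C('b')=10, C('c')=13, C('d')=14
L[0]='c': occ=0, LF[0]=C('c')+0=13+0=13
L[1]='$': occ=0, LF[1]=C('$')+0=0+0=0
L[2]='d': occ=0, LF[2]=C('d')+0=14+0=14
L[3]='B': occ=0, LF[3]=C('B')+0=1+0=1
L[4]='d': occ=1, LF[4]=C('d')+1=14+1=15
L[5]='d': occ=2, LF[5]=C('d')+2=14+2=16
L[6]='D': occ=0, LF[6]=C('D')+0=5+0=5
L[7]='d': occ=3, LF[7]=C('d')+3=14+3=17
L[8]='D': occ=1, LF[8]=C('D')+1=5+1=6
L[9]='d': occ=4, LF[9]=C('d')+4=14+4=18
L[10]='C': occ=0, LF[10]=C('C')+0=4+0=4
L[11]='d': occ=5, LF[11]=C('d')+5=14+5=19
L[12]='B': occ=1, LF[12]=C('B')+1=1+1=2
L[13]='d': occ=6, LF[13]=C('d')+6=14+6=20
L[14]='a': occ=0, LF[14]=C('a')+0=8+0=8
L[15]='d': occ=7, LF[15]=C('d')+7=14+7=21
L[16]='b': occ=0, LF[16]=C('b')+0=10+0=10
L[17]='b': occ=1, LF[17]=C('b')+1=10+1=11
L[18]='d': occ=8, LF[18]=C('d')+8=14+8=22
L[19]='b': occ=2, LF[19]=C('b')+2=10+2=12
L[20]='D': occ=2, LF[20]=C('D')+2=5+2=7
L[21]='a': occ=1, LF[21]=C('a')+1=8+1=9
L[22]='B': occ=2, LF[22]=C('B')+2=1+2=3

Answer: 13 0 14 1 15 16 5 17 6 18 4 19 2 20 8 21 10 11 22 12 7 9 3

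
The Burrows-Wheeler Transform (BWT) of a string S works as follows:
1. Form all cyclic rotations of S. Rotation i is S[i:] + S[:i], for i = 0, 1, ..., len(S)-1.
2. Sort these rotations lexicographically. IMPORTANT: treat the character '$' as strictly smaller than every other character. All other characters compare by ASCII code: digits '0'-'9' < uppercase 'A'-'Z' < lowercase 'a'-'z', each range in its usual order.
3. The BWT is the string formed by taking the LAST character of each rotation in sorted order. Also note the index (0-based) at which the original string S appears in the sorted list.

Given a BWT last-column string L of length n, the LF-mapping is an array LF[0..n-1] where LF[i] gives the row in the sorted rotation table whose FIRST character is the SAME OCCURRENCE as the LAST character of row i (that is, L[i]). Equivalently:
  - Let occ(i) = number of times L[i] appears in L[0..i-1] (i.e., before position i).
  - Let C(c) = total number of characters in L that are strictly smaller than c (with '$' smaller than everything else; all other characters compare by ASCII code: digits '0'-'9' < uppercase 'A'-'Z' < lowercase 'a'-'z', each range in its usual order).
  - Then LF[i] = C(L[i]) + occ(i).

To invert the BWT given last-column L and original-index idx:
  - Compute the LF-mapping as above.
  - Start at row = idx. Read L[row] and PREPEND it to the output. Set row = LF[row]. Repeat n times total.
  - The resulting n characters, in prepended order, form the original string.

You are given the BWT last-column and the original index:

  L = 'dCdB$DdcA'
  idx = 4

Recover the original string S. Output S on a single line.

LF mapping: 6 3 7 2 0 4 8 5 1
Walk LF starting at row 4, prepending L[row]:
  step 1: row=4, L[4]='$', prepend. Next row=LF[4]=0
  step 2: row=0, L[0]='d', prepend. Next row=LF[0]=6
  step 3: row=6, L[6]='d', prepend. Next row=LF[6]=8
  step 4: row=8, L[8]='A', prepend. Next row=LF[8]=1
  step 5: row=1, L[1]='C', prepend. Next row=LF[1]=3
  step 6: row=3, L[3]='B', prepend. Next row=LF[3]=2
  step 7: row=2, L[2]='d', prepend. Next row=LF[2]=7
  step 8: row=7, L[7]='c', prepend. Next row=LF[7]=5
  step 9: row=5, L[5]='D', prepend. Next row=LF[5]=4
Reversed output: DcdBCAdd$

Answer: DcdBCAdd$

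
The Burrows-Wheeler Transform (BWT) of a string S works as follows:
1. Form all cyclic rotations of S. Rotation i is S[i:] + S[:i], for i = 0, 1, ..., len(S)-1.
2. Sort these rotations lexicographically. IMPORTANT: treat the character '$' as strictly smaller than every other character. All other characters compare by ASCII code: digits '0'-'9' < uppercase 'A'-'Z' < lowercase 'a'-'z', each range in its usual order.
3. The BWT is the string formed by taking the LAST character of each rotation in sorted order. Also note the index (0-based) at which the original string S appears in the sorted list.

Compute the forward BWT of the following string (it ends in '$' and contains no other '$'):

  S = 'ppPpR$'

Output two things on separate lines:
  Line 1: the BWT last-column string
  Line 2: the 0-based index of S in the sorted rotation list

Answer: RpppP$
5

Derivation:
All 6 rotations (rotation i = S[i:]+S[:i]):
  rot[0] = ppPpR$
  rot[1] = pPpR$p
  rot[2] = PpR$pp
  rot[3] = pR$ppP
  rot[4] = R$ppPp
  rot[5] = $ppPpR
Sorted (with $ < everything):
  sorted[0] = $ppPpR  (last char: 'R')
  sorted[1] = PpR$pp  (last char: 'p')
  sorted[2] = R$ppPp  (last char: 'p')
  sorted[3] = pPpR$p  (last char: 'p')
  sorted[4] = pR$ppP  (last char: 'P')
  sorted[5] = ppPpR$  (last char: '$')
Last column: RpppP$
Original string S is at sorted index 5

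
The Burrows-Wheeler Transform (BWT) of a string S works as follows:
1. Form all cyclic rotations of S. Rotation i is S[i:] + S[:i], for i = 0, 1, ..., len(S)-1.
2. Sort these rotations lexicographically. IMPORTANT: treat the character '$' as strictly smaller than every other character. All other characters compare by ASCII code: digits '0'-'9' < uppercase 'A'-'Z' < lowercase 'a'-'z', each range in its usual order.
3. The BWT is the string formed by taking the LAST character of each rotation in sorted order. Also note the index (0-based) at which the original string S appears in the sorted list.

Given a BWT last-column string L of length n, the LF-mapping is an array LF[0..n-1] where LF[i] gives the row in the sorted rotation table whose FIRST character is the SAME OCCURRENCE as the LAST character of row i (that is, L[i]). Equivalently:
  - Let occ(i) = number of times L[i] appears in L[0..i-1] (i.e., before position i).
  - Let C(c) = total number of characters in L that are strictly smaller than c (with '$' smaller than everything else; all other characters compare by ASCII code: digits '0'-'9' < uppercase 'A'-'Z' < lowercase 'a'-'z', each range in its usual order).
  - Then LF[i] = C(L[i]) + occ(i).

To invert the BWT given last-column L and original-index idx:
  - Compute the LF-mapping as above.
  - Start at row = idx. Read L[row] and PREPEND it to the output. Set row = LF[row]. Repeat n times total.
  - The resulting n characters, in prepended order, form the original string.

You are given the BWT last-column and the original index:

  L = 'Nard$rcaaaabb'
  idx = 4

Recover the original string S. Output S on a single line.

Answer: abracadabraN$

Derivation:
LF mapping: 1 2 11 10 0 12 9 3 4 5 6 7 8
Walk LF starting at row 4, prepending L[row]:
  step 1: row=4, L[4]='$', prepend. Next row=LF[4]=0
  step 2: row=0, L[0]='N', prepend. Next row=LF[0]=1
  step 3: row=1, L[1]='a', prepend. Next row=LF[1]=2
  step 4: row=2, L[2]='r', prepend. Next row=LF[2]=11
  step 5: row=11, L[11]='b', prepend. Next row=LF[11]=7
  step 6: row=7, L[7]='a', prepend. Next row=LF[7]=3
  step 7: row=3, L[3]='d', prepend. Next row=LF[3]=10
  step 8: row=10, L[10]='a', prepend. Next row=LF[10]=6
  step 9: row=6, L[6]='c', prepend. Next row=LF[6]=9
  step 10: row=9, L[9]='a', prepend. Next row=LF[9]=5
  step 11: row=5, L[5]='r', prepend. Next row=LF[5]=12
  step 12: row=12, L[12]='b', prepend. Next row=LF[12]=8
  step 13: row=8, L[8]='a', prepend. Next row=LF[8]=4
Reversed output: abracadabraN$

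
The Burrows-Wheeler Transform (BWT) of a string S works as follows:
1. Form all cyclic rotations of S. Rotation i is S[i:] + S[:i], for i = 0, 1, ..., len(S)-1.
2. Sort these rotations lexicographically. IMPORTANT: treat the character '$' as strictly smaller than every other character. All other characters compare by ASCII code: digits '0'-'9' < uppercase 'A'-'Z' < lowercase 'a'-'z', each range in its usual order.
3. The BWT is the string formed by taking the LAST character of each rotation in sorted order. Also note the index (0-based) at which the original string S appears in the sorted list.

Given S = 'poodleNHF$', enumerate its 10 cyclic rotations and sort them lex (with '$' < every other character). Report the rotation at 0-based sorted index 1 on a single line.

Answer: F$poodleNH

Derivation:
All 10 rotations (rotation i = S[i:]+S[:i]):
  rot[0] = poodleNHF$
  rot[1] = oodleNHF$p
  rot[2] = odleNHF$po
  rot[3] = dleNHF$poo
  rot[4] = leNHF$pood
  rot[5] = eNHF$poodl
  rot[6] = NHF$poodle
  rot[7] = HF$poodleN
  rot[8] = F$poodleNH
  rot[9] = $poodleNHF
Sorted (with $ < everything):
  sorted[0] = $poodleNHF
  sorted[1] = F$poodleNH
  sorted[2] = HF$poodleN
  sorted[3] = NHF$poodle
  sorted[4] = dleNHF$poo
  sorted[5] = eNHF$poodl
  sorted[6] = leNHF$pood
  sorted[7] = odleNHF$po
  sorted[8] = oodleNHF$p
  sorted[9] = poodleNHF$
sorted[1] = F$poodleNH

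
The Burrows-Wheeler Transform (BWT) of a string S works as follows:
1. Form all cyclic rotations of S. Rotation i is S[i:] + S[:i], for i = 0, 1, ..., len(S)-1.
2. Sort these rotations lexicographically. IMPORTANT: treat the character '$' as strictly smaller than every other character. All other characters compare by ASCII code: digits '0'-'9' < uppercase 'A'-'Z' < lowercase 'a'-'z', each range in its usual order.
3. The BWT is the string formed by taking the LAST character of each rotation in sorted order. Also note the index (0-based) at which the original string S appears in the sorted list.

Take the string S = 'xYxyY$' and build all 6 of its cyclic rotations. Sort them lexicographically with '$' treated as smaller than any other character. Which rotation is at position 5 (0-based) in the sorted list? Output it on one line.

All 6 rotations (rotation i = S[i:]+S[:i]):
  rot[0] = xYxyY$
  rot[1] = YxyY$x
  rot[2] = xyY$xY
  rot[3] = yY$xYx
  rot[4] = Y$xYxy
  rot[5] = $xYxyY
Sorted (with $ < everything):
  sorted[0] = $xYxyY
  sorted[1] = Y$xYxy
  sorted[2] = YxyY$x
  sorted[3] = xYxyY$
  sorted[4] = xyY$xY
  sorted[5] = yY$xYx
sorted[5] = yY$xYx

Answer: yY$xYx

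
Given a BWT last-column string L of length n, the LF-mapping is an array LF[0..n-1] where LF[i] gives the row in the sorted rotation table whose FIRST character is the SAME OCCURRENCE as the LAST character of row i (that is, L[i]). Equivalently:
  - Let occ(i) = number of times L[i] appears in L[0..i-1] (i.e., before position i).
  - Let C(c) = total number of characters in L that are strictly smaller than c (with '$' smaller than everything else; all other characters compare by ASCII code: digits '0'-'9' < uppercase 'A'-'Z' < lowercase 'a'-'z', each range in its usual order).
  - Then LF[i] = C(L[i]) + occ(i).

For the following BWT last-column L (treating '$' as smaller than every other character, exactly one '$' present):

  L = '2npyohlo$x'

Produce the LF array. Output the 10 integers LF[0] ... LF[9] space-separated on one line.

Answer: 1 4 7 9 5 2 3 6 0 8

Derivation:
Char counts: '$':1, '2':1, 'h':1, 'l':1, 'n':1, 'o':2, 'p':1, 'x':1, 'y':1
C (first-col start): C('$')=0, C('2')=1, C('h')=2, C('l')=3, C('n')=4, C('o')=5, C('p')=7, C('x')=8, C('y')=9
L[0]='2': occ=0, LF[0]=C('2')+0=1+0=1
L[1]='n': occ=0, LF[1]=C('n')+0=4+0=4
L[2]='p': occ=0, LF[2]=C('p')+0=7+0=7
L[3]='y': occ=0, LF[3]=C('y')+0=9+0=9
L[4]='o': occ=0, LF[4]=C('o')+0=5+0=5
L[5]='h': occ=0, LF[5]=C('h')+0=2+0=2
L[6]='l': occ=0, LF[6]=C('l')+0=3+0=3
L[7]='o': occ=1, LF[7]=C('o')+1=5+1=6
L[8]='$': occ=0, LF[8]=C('$')+0=0+0=0
L[9]='x': occ=0, LF[9]=C('x')+0=8+0=8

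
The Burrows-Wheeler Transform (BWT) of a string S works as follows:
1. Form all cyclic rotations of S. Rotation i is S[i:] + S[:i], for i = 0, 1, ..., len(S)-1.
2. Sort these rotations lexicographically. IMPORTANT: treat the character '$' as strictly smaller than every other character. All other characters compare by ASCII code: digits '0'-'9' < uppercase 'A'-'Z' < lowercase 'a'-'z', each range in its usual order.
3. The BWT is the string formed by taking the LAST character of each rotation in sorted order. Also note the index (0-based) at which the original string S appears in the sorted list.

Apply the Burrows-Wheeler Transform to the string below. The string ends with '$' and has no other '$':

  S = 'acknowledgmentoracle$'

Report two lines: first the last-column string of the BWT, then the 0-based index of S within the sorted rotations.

All 21 rotations (rotation i = S[i:]+S[:i]):
  rot[0] = acknowledgmentoracle$
  rot[1] = cknowledgmentoracle$a
  rot[2] = knowledgmentoracle$ac
  rot[3] = nowledgmentoracle$ack
  rot[4] = owledgmentoracle$ackn
  rot[5] = wledgmentoracle$ackno
  rot[6] = ledgmentoracle$acknow
  rot[7] = edgmentoracle$acknowl
  rot[8] = dgmentoracle$acknowle
  rot[9] = gmentoracle$acknowled
  rot[10] = mentoracle$acknowledg
  rot[11] = entoracle$acknowledgm
  rot[12] = ntoracle$acknowledgme
  rot[13] = toracle$acknowledgmen
  rot[14] = oracle$acknowledgment
  rot[15] = racle$acknowledgmento
  rot[16] = acle$acknowledgmentor
  rot[17] = cle$acknowledgmentora
  rot[18] = le$acknowledgmentorac
  rot[19] = e$acknowledgmentoracl
  rot[20] = $acknowledgmentoracle
Sorted (with $ < everything):
  sorted[0] = $acknowledgmentoracle  (last char: 'e')
  sorted[1] = acknowledgmentoracle$  (last char: '$')
  sorted[2] = acle$acknowledgmentor  (last char: 'r')
  sorted[3] = cknowledgmentoracle$a  (last char: 'a')
  sorted[4] = cle$acknowledgmentora  (last char: 'a')
  sorted[5] = dgmentoracle$acknowle  (last char: 'e')
  sorted[6] = e$acknowledgmentoracl  (last char: 'l')
  sorted[7] = edgmentoracle$acknowl  (last char: 'l')
  sorted[8] = entoracle$acknowledgm  (last char: 'm')
  sorted[9] = gmentoracle$acknowled  (last char: 'd')
  sorted[10] = knowledgmentoracle$ac  (last char: 'c')
  sorted[11] = le$acknowledgmentorac  (last char: 'c')
  sorted[12] = ledgmentoracle$acknow  (last char: 'w')
  sorted[13] = mentoracle$acknowledg  (last char: 'g')
  sorted[14] = nowledgmentoracle$ack  (last char: 'k')
  sorted[15] = ntoracle$acknowledgme  (last char: 'e')
  sorted[16] = oracle$acknowledgment  (last char: 't')
  sorted[17] = owledgmentoracle$ackn  (last char: 'n')
  sorted[18] = racle$acknowledgmento  (last char: 'o')
  sorted[19] = toracle$acknowledgmen  (last char: 'n')
  sorted[20] = wledgmentoracle$ackno  (last char: 'o')
Last column: e$raaellmdccwgketnono
Original string S is at sorted index 1

Answer: e$raaellmdccwgketnono
1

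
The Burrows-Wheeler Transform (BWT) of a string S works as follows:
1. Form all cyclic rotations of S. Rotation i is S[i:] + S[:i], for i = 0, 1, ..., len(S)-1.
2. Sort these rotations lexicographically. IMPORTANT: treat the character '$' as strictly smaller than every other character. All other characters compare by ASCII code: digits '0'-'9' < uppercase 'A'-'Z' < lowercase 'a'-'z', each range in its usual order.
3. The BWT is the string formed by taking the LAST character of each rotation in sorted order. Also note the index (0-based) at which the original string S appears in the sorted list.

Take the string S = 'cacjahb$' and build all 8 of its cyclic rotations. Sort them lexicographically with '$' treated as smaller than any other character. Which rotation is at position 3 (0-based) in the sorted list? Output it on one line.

Answer: b$cacjah

Derivation:
All 8 rotations (rotation i = S[i:]+S[:i]):
  rot[0] = cacjahb$
  rot[1] = acjahb$c
  rot[2] = cjahb$ca
  rot[3] = jahb$cac
  rot[4] = ahb$cacj
  rot[5] = hb$cacja
  rot[6] = b$cacjah
  rot[7] = $cacjahb
Sorted (with $ < everything):
  sorted[0] = $cacjahb
  sorted[1] = acjahb$c
  sorted[2] = ahb$cacj
  sorted[3] = b$cacjah
  sorted[4] = cacjahb$
  sorted[5] = cjahb$ca
  sorted[6] = hb$cacja
  sorted[7] = jahb$cac
sorted[3] = b$cacjah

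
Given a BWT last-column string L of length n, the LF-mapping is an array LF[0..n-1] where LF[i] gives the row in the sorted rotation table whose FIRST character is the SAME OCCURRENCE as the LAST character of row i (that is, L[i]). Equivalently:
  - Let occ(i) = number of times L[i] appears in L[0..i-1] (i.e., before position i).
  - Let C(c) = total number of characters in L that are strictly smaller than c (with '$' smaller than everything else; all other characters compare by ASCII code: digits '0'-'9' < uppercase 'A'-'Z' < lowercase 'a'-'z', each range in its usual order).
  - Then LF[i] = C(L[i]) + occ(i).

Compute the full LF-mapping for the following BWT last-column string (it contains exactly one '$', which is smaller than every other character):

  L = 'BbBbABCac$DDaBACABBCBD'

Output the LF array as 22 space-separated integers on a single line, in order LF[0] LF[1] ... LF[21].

Char counts: '$':1, 'A':3, 'B':7, 'C':3, 'D':3, 'a':2, 'b':2, 'c':1
C (first-col start): C('$')=0, C('A')=1, C('B')=4, C('C')=11, C('D')=14, C('a')=17, C('b')=19, C('c')=21
L[0]='B': occ=0, LF[0]=C('B')+0=4+0=4
L[1]='b': occ=0, LF[1]=C('b')+0=19+0=19
L[2]='B': occ=1, LF[2]=C('B')+1=4+1=5
L[3]='b': occ=1, LF[3]=C('b')+1=19+1=20
L[4]='A': occ=0, LF[4]=C('A')+0=1+0=1
L[5]='B': occ=2, LF[5]=C('B')+2=4+2=6
L[6]='C': occ=0, LF[6]=C('C')+0=11+0=11
L[7]='a': occ=0, LF[7]=C('a')+0=17+0=17
L[8]='c': occ=0, LF[8]=C('c')+0=21+0=21
L[9]='$': occ=0, LF[9]=C('$')+0=0+0=0
L[10]='D': occ=0, LF[10]=C('D')+0=14+0=14
L[11]='D': occ=1, LF[11]=C('D')+1=14+1=15
L[12]='a': occ=1, LF[12]=C('a')+1=17+1=18
L[13]='B': occ=3, LF[13]=C('B')+3=4+3=7
L[14]='A': occ=1, LF[14]=C('A')+1=1+1=2
L[15]='C': occ=1, LF[15]=C('C')+1=11+1=12
L[16]='A': occ=2, LF[16]=C('A')+2=1+2=3
L[17]='B': occ=4, LF[17]=C('B')+4=4+4=8
L[18]='B': occ=5, LF[18]=C('B')+5=4+5=9
L[19]='C': occ=2, LF[19]=C('C')+2=11+2=13
L[20]='B': occ=6, LF[20]=C('B')+6=4+6=10
L[21]='D': occ=2, LF[21]=C('D')+2=14+2=16

Answer: 4 19 5 20 1 6 11 17 21 0 14 15 18 7 2 12 3 8 9 13 10 16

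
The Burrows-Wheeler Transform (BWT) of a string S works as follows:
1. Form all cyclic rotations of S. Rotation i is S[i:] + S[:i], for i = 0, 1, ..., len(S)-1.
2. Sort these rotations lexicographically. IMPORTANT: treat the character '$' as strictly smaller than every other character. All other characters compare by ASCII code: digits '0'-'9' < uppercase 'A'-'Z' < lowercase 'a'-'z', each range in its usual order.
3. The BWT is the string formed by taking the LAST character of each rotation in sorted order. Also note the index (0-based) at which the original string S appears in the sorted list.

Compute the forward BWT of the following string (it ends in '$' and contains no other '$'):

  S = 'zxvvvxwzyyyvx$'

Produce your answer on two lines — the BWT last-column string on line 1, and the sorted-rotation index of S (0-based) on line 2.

Answer: xxvyvxvzvyyz$w
12

Derivation:
All 14 rotations (rotation i = S[i:]+S[:i]):
  rot[0] = zxvvvxwzyyyvx$
  rot[1] = xvvvxwzyyyvx$z
  rot[2] = vvvxwzyyyvx$zx
  rot[3] = vvxwzyyyvx$zxv
  rot[4] = vxwzyyyvx$zxvv
  rot[5] = xwzyyyvx$zxvvv
  rot[6] = wzyyyvx$zxvvvx
  rot[7] = zyyyvx$zxvvvxw
  rot[8] = yyyvx$zxvvvxwz
  rot[9] = yyvx$zxvvvxwzy
  rot[10] = yvx$zxvvvxwzyy
  rot[11] = vx$zxvvvxwzyyy
  rot[12] = x$zxvvvxwzyyyv
  rot[13] = $zxvvvxwzyyyvx
Sorted (with $ < everything):
  sorted[0] = $zxvvvxwzyyyvx  (last char: 'x')
  sorted[1] = vvvxwzyyyvx$zx  (last char: 'x')
  sorted[2] = vvxwzyyyvx$zxv  (last char: 'v')
  sorted[3] = vx$zxvvvxwzyyy  (last char: 'y')
  sorted[4] = vxwzyyyvx$zxvv  (last char: 'v')
  sorted[5] = wzyyyvx$zxvvvx  (last char: 'x')
  sorted[6] = x$zxvvvxwzyyyv  (last char: 'v')
  sorted[7] = xvvvxwzyyyvx$z  (last char: 'z')
  sorted[8] = xwzyyyvx$zxvvv  (last char: 'v')
  sorted[9] = yvx$zxvvvxwzyy  (last char: 'y')
  sorted[10] = yyvx$zxvvvxwzy  (last char: 'y')
  sorted[11] = yyyvx$zxvvvxwz  (last char: 'z')
  sorted[12] = zxvvvxwzyyyvx$  (last char: '$')
  sorted[13] = zyyyvx$zxvvvxw  (last char: 'w')
Last column: xxvyvxvzvyyz$w
Original string S is at sorted index 12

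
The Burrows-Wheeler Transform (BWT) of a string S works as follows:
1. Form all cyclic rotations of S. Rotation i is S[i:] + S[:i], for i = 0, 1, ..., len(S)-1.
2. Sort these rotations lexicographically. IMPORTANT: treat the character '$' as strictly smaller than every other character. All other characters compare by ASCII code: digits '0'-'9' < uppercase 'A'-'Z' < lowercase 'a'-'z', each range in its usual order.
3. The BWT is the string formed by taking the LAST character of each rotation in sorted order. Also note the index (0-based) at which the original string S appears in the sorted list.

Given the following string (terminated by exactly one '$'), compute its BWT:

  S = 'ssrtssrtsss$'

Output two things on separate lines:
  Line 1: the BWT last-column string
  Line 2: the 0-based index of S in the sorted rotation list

All 12 rotations (rotation i = S[i:]+S[:i]):
  rot[0] = ssrtssrtsss$
  rot[1] = srtssrtsss$s
  rot[2] = rtssrtsss$ss
  rot[3] = tssrtsss$ssr
  rot[4] = ssrtsss$ssrt
  rot[5] = srtsss$ssrts
  rot[6] = rtsss$ssrtss
  rot[7] = tsss$ssrtssr
  rot[8] = sss$ssrtssrt
  rot[9] = ss$ssrtssrts
  rot[10] = s$ssrtssrtss
  rot[11] = $ssrtssrtsss
Sorted (with $ < everything):
  sorted[0] = $ssrtssrtsss  (last char: 's')
  sorted[1] = rtssrtsss$ss  (last char: 's')
  sorted[2] = rtsss$ssrtss  (last char: 's')
  sorted[3] = s$ssrtssrtss  (last char: 's')
  sorted[4] = srtssrtsss$s  (last char: 's')
  sorted[5] = srtsss$ssrts  (last char: 's')
  sorted[6] = ss$ssrtssrts  (last char: 's')
  sorted[7] = ssrtssrtsss$  (last char: '$')
  sorted[8] = ssrtsss$ssrt  (last char: 't')
  sorted[9] = sss$ssrtssrt  (last char: 't')
  sorted[10] = tssrtsss$ssr  (last char: 'r')
  sorted[11] = tsss$ssrtssr  (last char: 'r')
Last column: sssssss$ttrr
Original string S is at sorted index 7

Answer: sssssss$ttrr
7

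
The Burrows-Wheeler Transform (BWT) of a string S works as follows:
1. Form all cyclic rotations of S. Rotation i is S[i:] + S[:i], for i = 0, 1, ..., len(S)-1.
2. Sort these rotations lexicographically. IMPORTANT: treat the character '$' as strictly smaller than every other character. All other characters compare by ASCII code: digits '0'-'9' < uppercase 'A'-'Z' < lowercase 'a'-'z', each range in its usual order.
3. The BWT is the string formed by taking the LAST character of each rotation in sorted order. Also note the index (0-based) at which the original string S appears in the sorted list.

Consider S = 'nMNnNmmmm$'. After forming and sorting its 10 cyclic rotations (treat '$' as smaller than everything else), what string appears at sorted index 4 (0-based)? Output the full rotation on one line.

All 10 rotations (rotation i = S[i:]+S[:i]):
  rot[0] = nMNnNmmmm$
  rot[1] = MNnNmmmm$n
  rot[2] = NnNmmmm$nM
  rot[3] = nNmmmm$nMN
  rot[4] = Nmmmm$nMNn
  rot[5] = mmmm$nMNnN
  rot[6] = mmm$nMNnNm
  rot[7] = mm$nMNnNmm
  rot[8] = m$nMNnNmmm
  rot[9] = $nMNnNmmmm
Sorted (with $ < everything):
  sorted[0] = $nMNnNmmmm
  sorted[1] = MNnNmmmm$n
  sorted[2] = Nmmmm$nMNn
  sorted[3] = NnNmmmm$nM
  sorted[4] = m$nMNnNmmm
  sorted[5] = mm$nMNnNmm
  sorted[6] = mmm$nMNnNm
  sorted[7] = mmmm$nMNnN
  sorted[8] = nMNnNmmmm$
  sorted[9] = nNmmmm$nMN
sorted[4] = m$nMNnNmmm

Answer: m$nMNnNmmm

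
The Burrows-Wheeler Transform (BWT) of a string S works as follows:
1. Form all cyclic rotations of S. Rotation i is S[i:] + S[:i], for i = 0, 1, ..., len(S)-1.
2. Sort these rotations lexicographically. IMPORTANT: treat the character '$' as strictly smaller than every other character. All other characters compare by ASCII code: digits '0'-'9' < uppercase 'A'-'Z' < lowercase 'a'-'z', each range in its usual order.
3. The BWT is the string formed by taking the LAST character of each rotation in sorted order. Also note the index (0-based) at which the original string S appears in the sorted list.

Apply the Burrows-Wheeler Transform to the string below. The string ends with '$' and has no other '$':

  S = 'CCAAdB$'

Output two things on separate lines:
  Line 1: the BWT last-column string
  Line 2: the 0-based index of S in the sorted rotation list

All 7 rotations (rotation i = S[i:]+S[:i]):
  rot[0] = CCAAdB$
  rot[1] = CAAdB$C
  rot[2] = AAdB$CC
  rot[3] = AdB$CCA
  rot[4] = dB$CCAA
  rot[5] = B$CCAAd
  rot[6] = $CCAAdB
Sorted (with $ < everything):
  sorted[0] = $CCAAdB  (last char: 'B')
  sorted[1] = AAdB$CC  (last char: 'C')
  sorted[2] = AdB$CCA  (last char: 'A')
  sorted[3] = B$CCAAd  (last char: 'd')
  sorted[4] = CAAdB$C  (last char: 'C')
  sorted[5] = CCAAdB$  (last char: '$')
  sorted[6] = dB$CCAA  (last char: 'A')
Last column: BCAdC$A
Original string S is at sorted index 5

Answer: BCAdC$A
5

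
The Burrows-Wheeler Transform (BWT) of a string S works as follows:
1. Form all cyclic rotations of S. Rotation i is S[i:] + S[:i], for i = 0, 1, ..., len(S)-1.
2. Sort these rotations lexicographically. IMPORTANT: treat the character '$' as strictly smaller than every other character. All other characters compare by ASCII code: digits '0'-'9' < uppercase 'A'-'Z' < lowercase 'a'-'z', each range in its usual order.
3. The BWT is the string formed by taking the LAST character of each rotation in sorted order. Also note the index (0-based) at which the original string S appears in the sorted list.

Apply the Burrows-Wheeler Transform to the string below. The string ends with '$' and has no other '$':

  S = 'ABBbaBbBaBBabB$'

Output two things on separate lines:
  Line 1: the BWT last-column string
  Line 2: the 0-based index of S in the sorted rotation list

All 15 rotations (rotation i = S[i:]+S[:i]):
  rot[0] = ABBbaBbBaBBabB$
  rot[1] = BBbaBbBaBBabB$A
  rot[2] = BbaBbBaBBabB$AB
  rot[3] = baBbBaBBabB$ABB
  rot[4] = aBbBaBBabB$ABBb
  rot[5] = BbBaBBabB$ABBba
  rot[6] = bBaBBabB$ABBbaB
  rot[7] = BaBBabB$ABBbaBb
  rot[8] = aBBabB$ABBbaBbB
  rot[9] = BBabB$ABBbaBbBa
  rot[10] = BabB$ABBbaBbBaB
  rot[11] = abB$ABBbaBbBaBB
  rot[12] = bB$ABBbaBbBaBBa
  rot[13] = B$ABBbaBbBaBBab
  rot[14] = $ABBbaBbBaBBabB
Sorted (with $ < everything):
  sorted[0] = $ABBbaBbBaBBabB  (last char: 'B')
  sorted[1] = ABBbaBbBaBBabB$  (last char: '$')
  sorted[2] = B$ABBbaBbBaBBab  (last char: 'b')
  sorted[3] = BBabB$ABBbaBbBa  (last char: 'a')
  sorted[4] = BBbaBbBaBBabB$A  (last char: 'A')
  sorted[5] = BaBBabB$ABBbaBb  (last char: 'b')
  sorted[6] = BabB$ABBbaBbBaB  (last char: 'B')
  sorted[7] = BbBaBBabB$ABBba  (last char: 'a')
  sorted[8] = BbaBbBaBBabB$AB  (last char: 'B')
  sorted[9] = aBBabB$ABBbaBbB  (last char: 'B')
  sorted[10] = aBbBaBBabB$ABBb  (last char: 'b')
  sorted[11] = abB$ABBbaBbBaBB  (last char: 'B')
  sorted[12] = bB$ABBbaBbBaBBa  (last char: 'a')
  sorted[13] = bBaBBabB$ABBbaB  (last char: 'B')
  sorted[14] = baBbBaBBabB$ABB  (last char: 'B')
Last column: B$baAbBaBBbBaBB
Original string S is at sorted index 1

Answer: B$baAbBaBBbBaBB
1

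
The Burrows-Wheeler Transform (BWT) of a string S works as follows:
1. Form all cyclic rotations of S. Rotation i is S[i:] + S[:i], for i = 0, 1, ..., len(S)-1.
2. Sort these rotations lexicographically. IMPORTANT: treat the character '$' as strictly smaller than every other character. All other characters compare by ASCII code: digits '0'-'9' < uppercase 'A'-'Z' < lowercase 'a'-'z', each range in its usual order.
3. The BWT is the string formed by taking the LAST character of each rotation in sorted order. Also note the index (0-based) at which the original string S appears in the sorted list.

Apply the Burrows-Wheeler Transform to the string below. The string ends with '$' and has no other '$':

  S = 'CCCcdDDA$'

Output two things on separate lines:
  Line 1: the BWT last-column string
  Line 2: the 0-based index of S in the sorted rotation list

Answer: AD$CCDdCc
2

Derivation:
All 9 rotations (rotation i = S[i:]+S[:i]):
  rot[0] = CCCcdDDA$
  rot[1] = CCcdDDA$C
  rot[2] = CcdDDA$CC
  rot[3] = cdDDA$CCC
  rot[4] = dDDA$CCCc
  rot[5] = DDA$CCCcd
  rot[6] = DA$CCCcdD
  rot[7] = A$CCCcdDD
  rot[8] = $CCCcdDDA
Sorted (with $ < everything):
  sorted[0] = $CCCcdDDA  (last char: 'A')
  sorted[1] = A$CCCcdDD  (last char: 'D')
  sorted[2] = CCCcdDDA$  (last char: '$')
  sorted[3] = CCcdDDA$C  (last char: 'C')
  sorted[4] = CcdDDA$CC  (last char: 'C')
  sorted[5] = DA$CCCcdD  (last char: 'D')
  sorted[6] = DDA$CCCcd  (last char: 'd')
  sorted[7] = cdDDA$CCC  (last char: 'C')
  sorted[8] = dDDA$CCCc  (last char: 'c')
Last column: AD$CCDdCc
Original string S is at sorted index 2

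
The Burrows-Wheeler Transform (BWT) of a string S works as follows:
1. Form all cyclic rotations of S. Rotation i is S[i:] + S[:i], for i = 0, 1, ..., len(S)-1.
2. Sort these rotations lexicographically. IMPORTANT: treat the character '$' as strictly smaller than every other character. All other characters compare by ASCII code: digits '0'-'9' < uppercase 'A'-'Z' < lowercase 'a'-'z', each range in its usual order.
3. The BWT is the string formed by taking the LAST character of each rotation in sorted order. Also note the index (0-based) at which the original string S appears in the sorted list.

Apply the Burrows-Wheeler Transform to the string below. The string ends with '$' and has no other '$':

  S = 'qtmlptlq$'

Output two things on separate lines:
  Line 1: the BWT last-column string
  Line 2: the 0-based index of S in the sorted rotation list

All 9 rotations (rotation i = S[i:]+S[:i]):
  rot[0] = qtmlptlq$
  rot[1] = tmlptlq$q
  rot[2] = mlptlq$qt
  rot[3] = lptlq$qtm
  rot[4] = ptlq$qtml
  rot[5] = tlq$qtmlp
  rot[6] = lq$qtmlpt
  rot[7] = q$qtmlptl
  rot[8] = $qtmlptlq
Sorted (with $ < everything):
  sorted[0] = $qtmlptlq  (last char: 'q')
  sorted[1] = lptlq$qtm  (last char: 'm')
  sorted[2] = lq$qtmlpt  (last char: 't')
  sorted[3] = mlptlq$qt  (last char: 't')
  sorted[4] = ptlq$qtml  (last char: 'l')
  sorted[5] = q$qtmlptl  (last char: 'l')
  sorted[6] = qtmlptlq$  (last char: '$')
  sorted[7] = tlq$qtmlp  (last char: 'p')
  sorted[8] = tmlptlq$q  (last char: 'q')
Last column: qmttll$pq
Original string S is at sorted index 6

Answer: qmttll$pq
6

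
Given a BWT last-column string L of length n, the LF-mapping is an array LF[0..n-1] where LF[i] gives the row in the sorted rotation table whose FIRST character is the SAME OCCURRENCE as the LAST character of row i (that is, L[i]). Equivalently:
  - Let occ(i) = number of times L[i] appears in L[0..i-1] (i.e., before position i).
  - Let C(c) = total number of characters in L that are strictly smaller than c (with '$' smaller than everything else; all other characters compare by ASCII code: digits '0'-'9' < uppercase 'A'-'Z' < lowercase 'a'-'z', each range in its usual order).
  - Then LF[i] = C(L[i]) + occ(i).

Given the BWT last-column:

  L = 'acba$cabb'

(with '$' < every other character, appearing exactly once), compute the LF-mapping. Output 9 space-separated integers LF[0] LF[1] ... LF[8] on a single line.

Answer: 1 7 4 2 0 8 3 5 6

Derivation:
Char counts: '$':1, 'a':3, 'b':3, 'c':2
C (first-col start): C('$')=0, C('a')=1, C('b')=4, C('c')=7
L[0]='a': occ=0, LF[0]=C('a')+0=1+0=1
L[1]='c': occ=0, LF[1]=C('c')+0=7+0=7
L[2]='b': occ=0, LF[2]=C('b')+0=4+0=4
L[3]='a': occ=1, LF[3]=C('a')+1=1+1=2
L[4]='$': occ=0, LF[4]=C('$')+0=0+0=0
L[5]='c': occ=1, LF[5]=C('c')+1=7+1=8
L[6]='a': occ=2, LF[6]=C('a')+2=1+2=3
L[7]='b': occ=1, LF[7]=C('b')+1=4+1=5
L[8]='b': occ=2, LF[8]=C('b')+2=4+2=6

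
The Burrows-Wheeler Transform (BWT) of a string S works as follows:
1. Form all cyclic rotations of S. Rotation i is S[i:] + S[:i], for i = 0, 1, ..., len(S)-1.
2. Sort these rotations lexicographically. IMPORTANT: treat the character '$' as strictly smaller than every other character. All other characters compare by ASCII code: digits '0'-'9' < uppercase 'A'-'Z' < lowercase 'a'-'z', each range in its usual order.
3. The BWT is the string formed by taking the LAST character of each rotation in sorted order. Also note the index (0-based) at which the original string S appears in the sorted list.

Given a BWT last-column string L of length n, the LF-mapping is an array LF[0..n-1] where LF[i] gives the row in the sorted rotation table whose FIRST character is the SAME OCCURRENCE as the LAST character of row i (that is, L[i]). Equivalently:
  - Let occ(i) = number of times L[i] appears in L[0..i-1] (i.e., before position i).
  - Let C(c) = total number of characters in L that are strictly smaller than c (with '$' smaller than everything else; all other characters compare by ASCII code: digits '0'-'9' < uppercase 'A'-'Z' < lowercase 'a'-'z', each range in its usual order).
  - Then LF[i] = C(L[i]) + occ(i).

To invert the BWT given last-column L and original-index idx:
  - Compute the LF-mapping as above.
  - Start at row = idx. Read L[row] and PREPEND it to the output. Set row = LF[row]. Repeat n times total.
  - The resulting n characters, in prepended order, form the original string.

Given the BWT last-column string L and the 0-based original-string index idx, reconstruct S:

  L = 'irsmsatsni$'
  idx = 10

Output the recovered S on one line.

LF mapping: 2 6 7 4 8 1 10 9 5 3 0
Walk LF starting at row 10, prepending L[row]:
  step 1: row=10, L[10]='$', prepend. Next row=LF[10]=0
  step 2: row=0, L[0]='i', prepend. Next row=LF[0]=2
  step 3: row=2, L[2]='s', prepend. Next row=LF[2]=7
  step 4: row=7, L[7]='s', prepend. Next row=LF[7]=9
  step 5: row=9, L[9]='i', prepend. Next row=LF[9]=3
  step 6: row=3, L[3]='m', prepend. Next row=LF[3]=4
  step 7: row=4, L[4]='s', prepend. Next row=LF[4]=8
  step 8: row=8, L[8]='n', prepend. Next row=LF[8]=5
  step 9: row=5, L[5]='a', prepend. Next row=LF[5]=1
  step 10: row=1, L[1]='r', prepend. Next row=LF[1]=6
  step 11: row=6, L[6]='t', prepend. Next row=LF[6]=10
Reversed output: transmissi$

Answer: transmissi$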